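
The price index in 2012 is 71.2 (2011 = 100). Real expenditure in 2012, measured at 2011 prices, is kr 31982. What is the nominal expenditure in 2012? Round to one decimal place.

22771.2

Nominal = Real × (Index/100) = 31982 × (71.2/100)
        = 31982 × 0.712 = 22771.1840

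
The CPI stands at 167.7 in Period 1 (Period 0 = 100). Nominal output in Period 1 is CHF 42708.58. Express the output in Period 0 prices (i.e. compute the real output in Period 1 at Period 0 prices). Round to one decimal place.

25467.3

Real = Nominal ÷ (Index/100) = 42708.58 ÷ (167.7/100)
     = 42708.58 ÷ 1.677 = 25467.2510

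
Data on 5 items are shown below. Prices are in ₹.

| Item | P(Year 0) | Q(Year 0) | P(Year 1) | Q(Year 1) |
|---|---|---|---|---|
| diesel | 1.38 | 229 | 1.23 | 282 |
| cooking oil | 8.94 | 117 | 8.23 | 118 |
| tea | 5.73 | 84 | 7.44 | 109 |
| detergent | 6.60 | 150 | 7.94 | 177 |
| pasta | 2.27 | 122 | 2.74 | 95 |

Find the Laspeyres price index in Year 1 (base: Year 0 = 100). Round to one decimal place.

Laspeyres price index uses base-period quantities as weights.
ΣP(Year 1)·Q(Year 0) = 1.23×229 + 8.23×117 + 7.44×84 + 7.94×150 + 2.74×122 = 281.67 + 962.91 + 624.96 + 1191 + 334.28 = 3394.82
ΣP(Year 0)·Q(Year 0) = 1.38×229 + 8.94×117 + 5.73×84 + 6.60×150 + 2.27×122 = 316.02 + 1045.98 + 481.32 + 990 + 276.94 = 3110.26
Index = 3394.82 / 3110.26 × 100 = 109.1491

109.1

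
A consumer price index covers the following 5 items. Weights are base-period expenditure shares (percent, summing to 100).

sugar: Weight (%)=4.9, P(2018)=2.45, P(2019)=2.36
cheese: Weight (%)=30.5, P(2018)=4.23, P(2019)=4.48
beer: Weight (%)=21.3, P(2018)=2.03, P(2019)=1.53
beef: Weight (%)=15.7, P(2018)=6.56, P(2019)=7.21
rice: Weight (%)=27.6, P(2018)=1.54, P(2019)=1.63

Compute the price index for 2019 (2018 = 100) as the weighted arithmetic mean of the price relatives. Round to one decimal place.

99.5

sugar: 4.9 × (2.36/2.45) = 4.9 × 0.963265 = 4.7200
cheese: 30.5 × (4.48/4.23) = 30.5 × 1.059102 = 32.3026
beer: 21.3 × (1.53/2.03) = 21.3 × 0.753695 = 16.0537
beef: 15.7 × (7.21/6.56) = 15.7 × 1.099085 = 17.2556
rice: 27.6 × (1.63/1.54) = 27.6 × 1.058442 = 29.2130
Index = Σ wᵢ·(p₁ᵢ/p₀ᵢ) = 4.7200 + 32.3026 + 16.0537 + 17.2556 + 29.2130 = 99.5449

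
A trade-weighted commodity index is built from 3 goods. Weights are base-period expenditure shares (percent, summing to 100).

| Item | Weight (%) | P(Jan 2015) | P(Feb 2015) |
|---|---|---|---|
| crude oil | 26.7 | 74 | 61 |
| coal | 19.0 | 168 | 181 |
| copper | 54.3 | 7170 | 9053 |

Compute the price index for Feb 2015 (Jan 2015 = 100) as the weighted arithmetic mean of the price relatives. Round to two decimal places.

111.04

crude oil: 26.7 × (61/74) = 26.7 × 0.824324 = 22.0095
coal: 19.0 × (181/168) = 19.0 × 1.077381 = 20.4702
copper: 54.3 × (9053/7170) = 54.3 × 1.262622 = 68.5604
Index = Σ wᵢ·(p₁ᵢ/p₀ᵢ) = 22.0095 + 20.4702 + 68.5604 = 111.0401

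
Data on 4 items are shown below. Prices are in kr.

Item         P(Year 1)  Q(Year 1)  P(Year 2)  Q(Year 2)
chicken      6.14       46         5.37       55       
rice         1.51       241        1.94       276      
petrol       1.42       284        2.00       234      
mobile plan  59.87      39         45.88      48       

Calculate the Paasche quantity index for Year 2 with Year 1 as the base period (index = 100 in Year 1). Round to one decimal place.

114.0

Paasche quantity index uses current-period prices as weights.
ΣP(Year 2)·Q(Year 2) = 5.37×55 + 1.94×276 + 2.00×234 + 45.88×48 = 295.35 + 535.44 + 468 + 2202.24 = 3501.03
ΣP(Year 2)·Q(Year 1) = 5.37×46 + 1.94×241 + 2.00×284 + 45.88×39 = 247.02 + 467.54 + 568 + 1789.32 = 3071.88
Index = 3501.03 / 3071.88 × 100 = 113.9703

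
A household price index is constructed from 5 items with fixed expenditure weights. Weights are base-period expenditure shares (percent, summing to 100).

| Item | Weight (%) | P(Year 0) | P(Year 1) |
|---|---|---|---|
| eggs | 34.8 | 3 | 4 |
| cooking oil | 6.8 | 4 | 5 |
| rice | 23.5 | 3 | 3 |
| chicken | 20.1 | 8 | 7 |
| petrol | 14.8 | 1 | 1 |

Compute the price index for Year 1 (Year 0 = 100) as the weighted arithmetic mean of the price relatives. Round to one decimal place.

110.8

eggs: 34.8 × (4/3) = 34.8 × 1.333333 = 46.4000
cooking oil: 6.8 × (5/4) = 6.8 × 1.250000 = 8.5000
rice: 23.5 × (3/3) = 23.5 × 1.000000 = 23.5000
chicken: 20.1 × (7/8) = 20.1 × 0.875000 = 17.5875
petrol: 14.8 × (1/1) = 14.8 × 1.000000 = 14.8000
Index = Σ wᵢ·(p₁ᵢ/p₀ᵢ) = 46.4000 + 8.5000 + 23.5000 + 17.5875 + 14.8000 = 110.7875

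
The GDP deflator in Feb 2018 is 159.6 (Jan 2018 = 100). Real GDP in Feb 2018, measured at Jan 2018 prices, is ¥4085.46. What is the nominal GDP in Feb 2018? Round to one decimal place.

6520.4

Nominal = Real × (Index/100) = 4085.46 × (159.6/100)
        = 4085.46 × 1.596 = 6520.3942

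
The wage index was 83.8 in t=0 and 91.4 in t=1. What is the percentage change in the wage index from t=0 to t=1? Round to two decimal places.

9.07%

Change = (91.4 − 83.8) / 83.8 × 100
       = 7.6 / 83.8 × 100 = 9.0692%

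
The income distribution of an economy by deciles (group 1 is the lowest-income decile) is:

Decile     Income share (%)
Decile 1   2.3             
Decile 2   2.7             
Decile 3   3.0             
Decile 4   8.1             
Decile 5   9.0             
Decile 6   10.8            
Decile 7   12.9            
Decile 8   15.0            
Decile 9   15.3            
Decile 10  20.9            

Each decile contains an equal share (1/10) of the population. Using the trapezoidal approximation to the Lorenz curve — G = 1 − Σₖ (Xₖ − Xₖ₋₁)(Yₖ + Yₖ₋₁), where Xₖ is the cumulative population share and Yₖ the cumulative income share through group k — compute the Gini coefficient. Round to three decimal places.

Cumulative income shares Yₖ: 0.0230, 0.0500, 0.0800, 0.1610, 0.2510, 0.3590, 0.4880, 0.6380, 0.7910, 1.0000
Σ (Xₖ−Xₖ₋₁)(Yₖ+Yₖ₋₁) = (1/10)(0.0230+0.0000) + (1/10)(0.0500+0.0230) + (1/10)(0.0800+0.0500) + (1/10)(0.1610+0.0800) + (1/10)(0.2510+0.1610) + (1/10)(0.3590+0.2510) + (1/10)(0.4880+0.3590) + (1/10)(0.6380+0.4880) + (1/10)(0.7910+0.6380) + (1/10)(1.0000+0.7910)
  = 0.0023 + 0.0073 + 0.0130 + 0.0241 + 0.0412 + 0.0610 + 0.0847 + 0.1126 + 0.1429 + 0.1791 = 0.6682
G = 1 − 0.6682 = 0.3318

0.332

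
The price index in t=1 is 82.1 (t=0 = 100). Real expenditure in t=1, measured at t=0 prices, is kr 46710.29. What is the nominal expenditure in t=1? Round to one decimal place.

Nominal = Real × (Index/100) = 46710.29 × (82.1/100)
        = 46710.29 × 0.821 = 38349.1481

38349.1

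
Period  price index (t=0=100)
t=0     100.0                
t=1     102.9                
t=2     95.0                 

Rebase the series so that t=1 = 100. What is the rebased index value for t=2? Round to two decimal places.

92.32

Rebased(t=2) = 95.0 / 102.9 × 100 = 92.3226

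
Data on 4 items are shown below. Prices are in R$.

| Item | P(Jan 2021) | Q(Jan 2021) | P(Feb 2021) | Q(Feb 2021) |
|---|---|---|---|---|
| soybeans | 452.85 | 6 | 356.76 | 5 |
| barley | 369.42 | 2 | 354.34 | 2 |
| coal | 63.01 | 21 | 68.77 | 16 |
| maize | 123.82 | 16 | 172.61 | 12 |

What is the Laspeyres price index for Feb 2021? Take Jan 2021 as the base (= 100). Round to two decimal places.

Laspeyres price index uses base-period quantities as weights.
ΣP(Feb 2021)·Q(Jan 2021) = 356.76×6 + 354.34×2 + 68.77×21 + 172.61×16 = 2140.56 + 708.68 + 1444.17 + 2761.76 = 7055.17
ΣP(Jan 2021)·Q(Jan 2021) = 452.85×6 + 369.42×2 + 63.01×21 + 123.82×16 = 2717.1 + 738.84 + 1323.21 + 1981.12 = 6760.27
Index = 7055.17 / 6760.27 × 100 = 104.3623

104.36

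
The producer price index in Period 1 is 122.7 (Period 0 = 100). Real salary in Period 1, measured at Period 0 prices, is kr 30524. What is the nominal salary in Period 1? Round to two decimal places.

Nominal = Real × (Index/100) = 30524 × (122.7/100)
        = 30524 × 1.227 = 37452.9480

37452.95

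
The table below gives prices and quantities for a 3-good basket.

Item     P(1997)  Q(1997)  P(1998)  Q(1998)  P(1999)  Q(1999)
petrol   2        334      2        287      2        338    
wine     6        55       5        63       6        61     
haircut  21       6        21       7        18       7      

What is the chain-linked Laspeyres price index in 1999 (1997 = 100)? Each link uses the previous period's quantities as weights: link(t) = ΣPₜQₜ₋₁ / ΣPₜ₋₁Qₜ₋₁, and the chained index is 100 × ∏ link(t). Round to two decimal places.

98.96

Link 1997→1998:
ΣP(1998)Q(1997) = 2×334 + 5×55 + 21×6 = 668 + 275 + 126 = 1069
ΣP(1997)Q(1997) = 2×334 + 6×55 + 21×6 = 668 + 330 + 126 = 1124
link = 1069/1124 = 0.951068
Link 1998→1999:
ΣP(1999)Q(1998) = 2×287 + 6×63 + 18×7 = 574 + 378 + 126 = 1078
ΣP(1998)Q(1998) = 2×287 + 5×63 + 21×7 = 574 + 315 + 147 = 1036
link = 1078/1036 = 1.040541
Chained index = 100 × 0.951068 × 1.040541 = 98.9624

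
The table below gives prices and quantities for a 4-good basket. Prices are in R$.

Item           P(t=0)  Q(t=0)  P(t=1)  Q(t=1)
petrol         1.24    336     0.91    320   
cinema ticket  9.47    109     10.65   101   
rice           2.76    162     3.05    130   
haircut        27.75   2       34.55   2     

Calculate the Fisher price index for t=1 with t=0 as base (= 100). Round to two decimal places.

Laspeyres component (base-period weights):
ΣP(t=1)Q(t=0) = 0.91×336 + 10.65×109 + 3.05×162 + 34.55×2 = 305.76 + 1160.85 + 494.1 + 69.1 = 2029.81
ΣP(t=0)Q(t=0) = 1.24×336 + 9.47×109 + 2.76×162 + 27.75×2 = 416.64 + 1032.23 + 447.12 + 55.5 = 1951.49
L = 2029.81 / 1951.49 × 100 = 104.0133
Paasche component (current-period weights):
ΣP(t=1)Q(t=1) = 0.91×320 + 10.65×101 + 3.05×130 + 34.55×2 = 291.2 + 1075.65 + 396.5 + 69.1 = 1832.45
ΣP(t=0)Q(t=1) = 1.24×320 + 9.47×101 + 2.76×130 + 27.75×2 = 396.8 + 956.47 + 358.8 + 55.5 = 1767.57
P = 1832.45 / 1767.57 × 100 = 103.6706
Fisher = √(L × P) = √(104.0133 × 103.6706) = 103.8418

103.84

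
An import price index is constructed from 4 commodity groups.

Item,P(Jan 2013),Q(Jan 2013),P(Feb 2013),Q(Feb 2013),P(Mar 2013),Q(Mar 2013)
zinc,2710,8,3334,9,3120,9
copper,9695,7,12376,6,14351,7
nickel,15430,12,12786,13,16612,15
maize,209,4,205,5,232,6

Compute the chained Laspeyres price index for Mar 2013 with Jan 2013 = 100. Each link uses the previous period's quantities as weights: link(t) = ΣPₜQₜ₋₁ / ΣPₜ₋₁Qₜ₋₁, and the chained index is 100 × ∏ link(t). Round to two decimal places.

Link Jan 2013→Feb 2013:
ΣP(Feb 2013)Q(Jan 2013) = 3334×8 + 12376×7 + 12786×12 + 205×4 = 26672 + 86632 + 153432 + 820 = 267556
ΣP(Jan 2013)Q(Jan 2013) = 2710×8 + 9695×7 + 15430×12 + 209×4 = 21680 + 67865 + 185160 + 836 = 275541
link = 267556/275541 = 0.971021
Link Feb 2013→Mar 2013:
ΣP(Mar 2013)Q(Feb 2013) = 3120×9 + 14351×6 + 16612×13 + 232×5 = 28080 + 86106 + 215956 + 1160 = 331302
ΣP(Feb 2013)Q(Feb 2013) = 3334×9 + 12376×6 + 12786×13 + 205×5 = 30006 + 74256 + 166218 + 1025 = 271505
link = 331302/271505 = 1.220243
Chained index = 100 × 0.971021 × 1.220243 = 118.4881

118.49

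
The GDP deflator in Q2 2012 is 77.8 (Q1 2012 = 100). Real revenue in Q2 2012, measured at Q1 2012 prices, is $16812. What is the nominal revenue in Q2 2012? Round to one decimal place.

Nominal = Real × (Index/100) = 16812 × (77.8/100)
        = 16812 × 0.778 = 13079.7360

13079.7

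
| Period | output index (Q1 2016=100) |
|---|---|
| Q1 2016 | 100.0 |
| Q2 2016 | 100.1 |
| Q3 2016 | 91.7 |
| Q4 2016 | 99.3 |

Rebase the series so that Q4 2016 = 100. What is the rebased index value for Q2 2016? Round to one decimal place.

Rebased(Q2 2016) = 100.1 / 99.3 × 100 = 100.8056

100.8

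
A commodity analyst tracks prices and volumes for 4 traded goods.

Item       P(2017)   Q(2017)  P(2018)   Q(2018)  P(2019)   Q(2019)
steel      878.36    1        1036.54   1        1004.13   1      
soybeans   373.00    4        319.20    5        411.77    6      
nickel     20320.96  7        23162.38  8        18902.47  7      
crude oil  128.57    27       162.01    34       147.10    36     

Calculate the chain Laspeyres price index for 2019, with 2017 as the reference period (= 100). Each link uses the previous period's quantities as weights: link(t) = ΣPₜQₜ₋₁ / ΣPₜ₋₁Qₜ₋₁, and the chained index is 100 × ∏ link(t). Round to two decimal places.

93.87

Link 2017→2018:
ΣP(2018)Q(2017) = 1036.54×1 + 319.20×4 + 23162.38×7 + 162.01×27 = 1036.54 + 1276.8 + 162136.66 + 4374.27 = 168824.27
ΣP(2017)Q(2017) = 878.36×1 + 373.00×4 + 20320.96×7 + 128.57×27 = 878.36 + 1492 + 142246.72 + 3471.39 = 148088.47
link = 168824.27/148088.47 = 1.140023
Link 2018→2019:
ΣP(2019)Q(2018) = 1004.13×1 + 411.77×5 + 18902.47×8 + 147.10×34 = 1004.13 + 2058.85 + 151219.76 + 5001.4 = 159284.14
ΣP(2018)Q(2018) = 1036.54×1 + 319.20×5 + 23162.38×8 + 162.01×34 = 1036.54 + 1596 + 185299.04 + 5508.34 = 193439.92
link = 159284.14/193439.92 = 0.823430
Chained index = 100 × 1.140023 × 0.823430 = 93.8729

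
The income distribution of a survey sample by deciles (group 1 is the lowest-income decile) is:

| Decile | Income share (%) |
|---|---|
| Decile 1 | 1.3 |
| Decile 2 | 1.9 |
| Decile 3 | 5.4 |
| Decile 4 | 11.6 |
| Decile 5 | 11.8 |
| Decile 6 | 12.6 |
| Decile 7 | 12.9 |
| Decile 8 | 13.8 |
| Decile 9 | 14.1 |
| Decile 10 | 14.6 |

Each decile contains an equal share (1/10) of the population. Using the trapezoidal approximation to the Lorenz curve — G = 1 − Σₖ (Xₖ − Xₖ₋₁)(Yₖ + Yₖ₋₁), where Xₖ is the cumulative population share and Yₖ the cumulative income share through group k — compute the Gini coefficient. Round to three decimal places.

Cumulative income shares Yₖ: 0.0130, 0.0320, 0.0860, 0.2020, 0.3200, 0.4460, 0.5750, 0.7130, 0.8540, 1.0000
Σ (Xₖ−Xₖ₋₁)(Yₖ+Yₖ₋₁) = (1/10)(0.0130+0.0000) + (1/10)(0.0320+0.0130) + (1/10)(0.0860+0.0320) + (1/10)(0.2020+0.0860) + (1/10)(0.3200+0.2020) + (1/10)(0.4460+0.3200) + (1/10)(0.5750+0.4460) + (1/10)(0.7130+0.5750) + (1/10)(0.8540+0.7130) + (1/10)(1.0000+0.8540)
  = 0.0013 + 0.0045 + 0.0118 + 0.0288 + 0.0522 + 0.0766 + 0.1021 + 0.1288 + 0.1567 + 0.1854 = 0.7482
G = 1 − 0.7482 = 0.2518

0.252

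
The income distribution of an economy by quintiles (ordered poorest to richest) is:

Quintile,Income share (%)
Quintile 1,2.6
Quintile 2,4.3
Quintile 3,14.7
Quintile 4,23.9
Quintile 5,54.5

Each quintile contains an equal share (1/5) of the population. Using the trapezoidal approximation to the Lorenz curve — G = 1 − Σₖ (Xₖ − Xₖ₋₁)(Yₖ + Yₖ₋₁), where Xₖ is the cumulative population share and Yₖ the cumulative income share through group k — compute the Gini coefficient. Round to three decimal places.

Cumulative income shares Yₖ: 0.0260, 0.0690, 0.2160, 0.4550, 1.0000
Σ (Xₖ−Xₖ₋₁)(Yₖ+Yₖ₋₁) = (1/5)(0.0260+0.0000) + (1/5)(0.0690+0.0260) + (1/5)(0.2160+0.0690) + (1/5)(0.4550+0.2160) + (1/5)(1.0000+0.4550)
  = 0.0052 + 0.0190 + 0.0570 + 0.1342 + 0.2910 = 0.5064
G = 1 − 0.5064 = 0.4936

0.494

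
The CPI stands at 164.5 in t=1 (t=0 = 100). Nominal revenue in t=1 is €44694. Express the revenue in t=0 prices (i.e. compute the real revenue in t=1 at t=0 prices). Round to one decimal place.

Real = Nominal ÷ (Index/100) = 44694 ÷ (164.5/100)
     = 44694 ÷ 1.645 = 27169.6049

27169.6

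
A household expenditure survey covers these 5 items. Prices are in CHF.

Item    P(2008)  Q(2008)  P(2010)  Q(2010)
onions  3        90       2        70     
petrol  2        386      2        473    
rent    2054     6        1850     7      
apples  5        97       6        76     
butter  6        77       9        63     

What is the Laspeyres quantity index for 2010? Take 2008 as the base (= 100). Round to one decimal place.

Laspeyres quantity index uses base-period prices as weights.
ΣP(2008)·Q(2010) = 3×70 + 2×473 + 2054×7 + 5×76 + 6×63 = 210 + 946 + 14378 + 380 + 378 = 16292
ΣP(2008)·Q(2008) = 3×90 + 2×386 + 2054×6 + 5×97 + 6×77 = 270 + 772 + 12324 + 485 + 462 = 14313
Index = 16292 / 14313 × 100 = 113.8266

113.8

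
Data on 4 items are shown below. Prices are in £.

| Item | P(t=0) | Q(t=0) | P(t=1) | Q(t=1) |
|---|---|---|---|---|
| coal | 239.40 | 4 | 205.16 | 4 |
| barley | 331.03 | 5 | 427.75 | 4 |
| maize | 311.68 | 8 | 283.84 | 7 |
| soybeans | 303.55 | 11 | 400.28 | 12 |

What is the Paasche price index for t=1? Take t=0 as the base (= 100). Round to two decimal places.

Paasche price index uses current-period quantities as weights.
ΣP(t=1)·Q(t=1) = 205.16×4 + 427.75×4 + 283.84×7 + 400.28×12 = 820.64 + 1711 + 1986.88 + 4803.36 = 9321.88
ΣP(t=0)·Q(t=1) = 239.40×4 + 331.03×4 + 311.68×7 + 303.55×12 = 957.6 + 1324.12 + 2181.76 + 3642.6 = 8106.08
Index = 9321.88 / 8106.08 × 100 = 114.9986

115.00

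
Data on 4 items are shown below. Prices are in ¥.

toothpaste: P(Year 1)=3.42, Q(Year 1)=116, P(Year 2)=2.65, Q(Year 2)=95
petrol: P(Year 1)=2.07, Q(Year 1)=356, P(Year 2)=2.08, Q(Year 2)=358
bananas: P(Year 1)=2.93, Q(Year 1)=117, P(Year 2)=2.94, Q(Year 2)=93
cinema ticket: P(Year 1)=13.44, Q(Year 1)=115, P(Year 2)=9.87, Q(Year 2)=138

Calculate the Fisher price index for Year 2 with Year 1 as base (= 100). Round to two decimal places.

83.02

Laspeyres component (base-period weights):
ΣP(Year 2)Q(Year 1) = 2.65×116 + 2.08×356 + 2.94×117 + 9.87×115 = 307.4 + 740.48 + 343.98 + 1135.05 = 2526.91
ΣP(Year 1)Q(Year 1) = 3.42×116 + 2.07×356 + 2.93×117 + 13.44×115 = 396.72 + 736.92 + 342.81 + 1545.6 = 3022.05
L = 2526.91 / 3022.05 × 100 = 83.6158
Paasche component (current-period weights):
ΣP(Year 2)Q(Year 2) = 2.65×95 + 2.08×358 + 2.94×93 + 9.87×138 = 251.75 + 744.64 + 273.42 + 1362.06 = 2631.87
ΣP(Year 1)Q(Year 2) = 3.42×95 + 2.07×358 + 2.93×93 + 13.44×138 = 324.9 + 741.06 + 272.49 + 1854.72 = 3193.17
P = 2631.87 / 3193.17 × 100 = 82.4219
Fisher = √(L × P) = √(83.6158 × 82.4219) = 83.0167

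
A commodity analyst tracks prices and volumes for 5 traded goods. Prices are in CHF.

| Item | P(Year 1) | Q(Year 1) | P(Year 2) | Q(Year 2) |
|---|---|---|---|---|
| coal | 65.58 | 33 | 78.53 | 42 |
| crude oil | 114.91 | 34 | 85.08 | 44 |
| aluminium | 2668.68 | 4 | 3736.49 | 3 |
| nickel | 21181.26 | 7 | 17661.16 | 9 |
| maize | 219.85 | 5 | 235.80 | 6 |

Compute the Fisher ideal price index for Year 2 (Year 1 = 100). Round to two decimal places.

Laspeyres component (base-period weights):
ΣP(Year 2)Q(Year 1) = 78.53×33 + 85.08×34 + 3736.49×4 + 17661.16×7 + 235.80×5 = 2591.49 + 2892.72 + 14945.96 + 123628.12 + 1179 = 145237.29
ΣP(Year 1)Q(Year 1) = 65.58×33 + 114.91×34 + 2668.68×4 + 21181.26×7 + 219.85×5 = 2164.14 + 3906.94 + 10674.72 + 148268.82 + 1099.25 = 166113.87
L = 145237.29 / 166113.87 × 100 = 87.4324
Paasche component (current-period weights):
ΣP(Year 2)Q(Year 2) = 78.53×42 + 85.08×44 + 3736.49×3 + 17661.16×9 + 235.80×6 = 3298.26 + 3743.52 + 11209.47 + 158950.44 + 1414.8 = 178616.49
ΣP(Year 1)Q(Year 2) = 65.58×42 + 114.91×44 + 2668.68×3 + 21181.26×9 + 219.85×6 = 2754.36 + 5056.04 + 8006.04 + 190631.34 + 1319.1 = 207766.88
P = 178616.49 / 207766.88 × 100 = 85.9697
Fisher = √(L × P) = √(87.4324 × 85.9697) = 86.6979

86.70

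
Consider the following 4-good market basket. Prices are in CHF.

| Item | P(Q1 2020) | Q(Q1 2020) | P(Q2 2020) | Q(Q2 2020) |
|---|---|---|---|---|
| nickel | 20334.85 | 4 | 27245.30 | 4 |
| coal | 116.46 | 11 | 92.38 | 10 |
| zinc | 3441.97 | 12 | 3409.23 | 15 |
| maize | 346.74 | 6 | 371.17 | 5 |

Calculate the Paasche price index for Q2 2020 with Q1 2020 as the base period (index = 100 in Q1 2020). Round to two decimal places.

Paasche price index uses current-period quantities as weights.
ΣP(Q2 2020)·Q(Q2 2020) = 27245.30×4 + 92.38×10 + 3409.23×15 + 371.17×5 = 108981.2 + 923.8 + 51138.45 + 1855.85 = 162899.3
ΣP(Q1 2020)·Q(Q2 2020) = 20334.85×4 + 116.46×10 + 3441.97×15 + 346.74×5 = 81339.4 + 1164.6 + 51629.55 + 1733.7 = 135867.25
Index = 162899.3 / 135867.25 × 100 = 119.8959

119.90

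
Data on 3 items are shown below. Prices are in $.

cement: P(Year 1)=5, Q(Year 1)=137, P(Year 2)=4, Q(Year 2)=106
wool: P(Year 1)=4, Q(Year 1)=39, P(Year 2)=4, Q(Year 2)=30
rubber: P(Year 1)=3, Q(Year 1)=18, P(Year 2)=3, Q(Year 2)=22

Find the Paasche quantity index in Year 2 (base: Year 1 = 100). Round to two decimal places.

Paasche quantity index uses current-period prices as weights.
ΣP(Year 2)·Q(Year 2) = 4×106 + 4×30 + 3×22 = 424 + 120 + 66 = 610
ΣP(Year 2)·Q(Year 1) = 4×137 + 4×39 + 3×18 = 548 + 156 + 54 = 758
Index = 610 / 758 × 100 = 80.4749

80.47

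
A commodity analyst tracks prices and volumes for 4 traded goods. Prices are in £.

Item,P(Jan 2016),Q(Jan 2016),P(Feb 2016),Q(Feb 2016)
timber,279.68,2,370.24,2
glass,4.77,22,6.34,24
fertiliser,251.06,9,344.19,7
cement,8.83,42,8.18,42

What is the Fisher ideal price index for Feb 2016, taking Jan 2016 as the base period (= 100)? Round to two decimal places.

Laspeyres component (base-period weights):
ΣP(Feb 2016)Q(Jan 2016) = 370.24×2 + 6.34×22 + 344.19×9 + 8.18×42 = 740.48 + 139.48 + 3097.71 + 343.56 = 4321.23
ΣP(Jan 2016)Q(Jan 2016) = 279.68×2 + 4.77×22 + 251.06×9 + 8.83×42 = 559.36 + 104.94 + 2259.54 + 370.86 = 3294.7
L = 4321.23 / 3294.7 × 100 = 131.1570
Paasche component (current-period weights):
ΣP(Feb 2016)Q(Feb 2016) = 370.24×2 + 6.34×24 + 344.19×7 + 8.18×42 = 740.48 + 152.16 + 2409.33 + 343.56 = 3645.53
ΣP(Jan 2016)Q(Feb 2016) = 279.68×2 + 4.77×24 + 251.06×7 + 8.83×42 = 559.36 + 114.48 + 1757.42 + 370.86 = 2802.12
P = 3645.53 / 2802.12 × 100 = 130.0990
Fisher = √(L × P) = √(131.1570 × 130.0990) = 130.6269

130.63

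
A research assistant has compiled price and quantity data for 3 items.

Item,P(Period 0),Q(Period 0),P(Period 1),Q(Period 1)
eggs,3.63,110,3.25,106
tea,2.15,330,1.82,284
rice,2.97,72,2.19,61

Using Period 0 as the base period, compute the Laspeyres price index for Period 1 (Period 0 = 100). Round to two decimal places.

84.36

Laspeyres price index uses base-period quantities as weights.
ΣP(Period 1)·Q(Period 0) = 3.25×110 + 1.82×330 + 2.19×72 = 357.5 + 600.6 + 157.68 = 1115.78
ΣP(Period 0)·Q(Period 0) = 3.63×110 + 2.15×330 + 2.97×72 = 399.3 + 709.5 + 213.84 = 1322.64
Index = 1115.78 / 1322.64 × 100 = 84.3601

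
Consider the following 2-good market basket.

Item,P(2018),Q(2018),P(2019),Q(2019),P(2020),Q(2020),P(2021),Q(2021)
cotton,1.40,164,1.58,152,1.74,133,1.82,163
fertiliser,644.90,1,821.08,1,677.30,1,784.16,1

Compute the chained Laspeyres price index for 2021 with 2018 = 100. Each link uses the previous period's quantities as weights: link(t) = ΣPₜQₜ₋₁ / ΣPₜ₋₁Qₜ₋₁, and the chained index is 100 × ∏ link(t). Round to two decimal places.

Link 2018→2019:
ΣP(2019)Q(2018) = 1.58×164 + 821.08×1 = 259.12 + 821.08 = 1080.2
ΣP(2018)Q(2018) = 1.40×164 + 644.90×1 = 229.6 + 644.9 = 874.5
link = 1080.2/874.5 = 1.235220
Link 2019→2020:
ΣP(2020)Q(2019) = 1.74×152 + 677.30×1 = 264.48 + 677.3 = 941.78
ΣP(2019)Q(2019) = 1.58×152 + 821.08×1 = 240.16 + 821.08 = 1061.24
link = 941.78/1061.24 = 0.887434
Link 2020→2021:
ΣP(2021)Q(2020) = 1.82×133 + 784.16×1 = 242.06 + 784.16 = 1026.22
ΣP(2020)Q(2020) = 1.74×133 + 677.30×1 = 231.42 + 677.3 = 908.72
link = 1026.22/908.72 = 1.129303
Chained index = 100 × 1.235220 × 0.887434 × 1.129303 = 123.7914

123.79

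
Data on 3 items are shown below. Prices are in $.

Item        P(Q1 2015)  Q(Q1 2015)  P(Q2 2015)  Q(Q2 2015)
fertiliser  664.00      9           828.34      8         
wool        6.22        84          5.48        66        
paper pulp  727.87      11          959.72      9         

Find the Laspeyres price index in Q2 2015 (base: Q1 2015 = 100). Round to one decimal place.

127.4

Laspeyres price index uses base-period quantities as weights.
ΣP(Q2 2015)·Q(Q1 2015) = 828.34×9 + 5.48×84 + 959.72×11 = 7455.06 + 460.32 + 10556.92 = 18472.3
ΣP(Q1 2015)·Q(Q1 2015) = 664.00×9 + 6.22×84 + 727.87×11 = 5976 + 522.48 + 8006.57 = 14505.05
Index = 18472.3 / 14505.05 × 100 = 127.3508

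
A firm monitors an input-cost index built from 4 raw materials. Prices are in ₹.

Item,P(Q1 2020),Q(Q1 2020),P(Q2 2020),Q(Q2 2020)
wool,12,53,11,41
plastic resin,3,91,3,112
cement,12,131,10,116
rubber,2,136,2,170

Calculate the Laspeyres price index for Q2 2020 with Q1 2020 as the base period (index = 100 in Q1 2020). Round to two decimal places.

Laspeyres price index uses base-period quantities as weights.
ΣP(Q2 2020)·Q(Q1 2020) = 11×53 + 3×91 + 10×131 + 2×136 = 583 + 273 + 1310 + 272 = 2438
ΣP(Q1 2020)·Q(Q1 2020) = 12×53 + 3×91 + 12×131 + 2×136 = 636 + 273 + 1572 + 272 = 2753
Index = 2438 / 2753 × 100 = 88.5579

88.56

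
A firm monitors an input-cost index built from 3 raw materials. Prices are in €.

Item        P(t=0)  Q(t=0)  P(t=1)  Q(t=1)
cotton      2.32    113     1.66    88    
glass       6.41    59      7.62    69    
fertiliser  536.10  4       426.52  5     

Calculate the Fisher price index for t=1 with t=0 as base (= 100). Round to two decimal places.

Laspeyres component (base-period weights):
ΣP(t=1)Q(t=0) = 1.66×113 + 7.62×59 + 426.52×4 = 187.58 + 449.58 + 1706.08 = 2343.24
ΣP(t=0)Q(t=0) = 2.32×113 + 6.41×59 + 536.10×4 = 262.16 + 378.19 + 2144.4 = 2784.75
L = 2343.24 / 2784.75 × 100 = 84.1454
Paasche component (current-period weights):
ΣP(t=1)Q(t=1) = 1.66×88 + 7.62×69 + 426.52×5 = 146.08 + 525.78 + 2132.6 = 2804.46
ΣP(t=0)Q(t=1) = 2.32×88 + 6.41×69 + 536.10×5 = 204.16 + 442.29 + 2680.5 = 3326.95
P = 2804.46 / 3326.95 × 100 = 84.2952
Fisher = √(L × P) = √(84.1454 × 84.2952) = 84.2203

84.22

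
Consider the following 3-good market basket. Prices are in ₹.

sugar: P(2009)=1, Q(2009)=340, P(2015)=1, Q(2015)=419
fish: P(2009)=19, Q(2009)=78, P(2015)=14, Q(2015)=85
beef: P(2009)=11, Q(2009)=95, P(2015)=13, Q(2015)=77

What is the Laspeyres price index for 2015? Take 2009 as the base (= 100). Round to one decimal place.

93.0

Laspeyres price index uses base-period quantities as weights.
ΣP(2015)·Q(2009) = 1×340 + 14×78 + 13×95 = 340 + 1092 + 1235 = 2667
ΣP(2009)·Q(2009) = 1×340 + 19×78 + 11×95 = 340 + 1482 + 1045 = 2867
Index = 2667 / 2867 × 100 = 93.0241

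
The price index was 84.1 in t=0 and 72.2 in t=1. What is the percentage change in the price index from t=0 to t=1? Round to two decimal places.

-14.15%

Change = (72.2 − 84.1) / 84.1 × 100
       = -11.9 / 84.1 × 100 = -14.1498%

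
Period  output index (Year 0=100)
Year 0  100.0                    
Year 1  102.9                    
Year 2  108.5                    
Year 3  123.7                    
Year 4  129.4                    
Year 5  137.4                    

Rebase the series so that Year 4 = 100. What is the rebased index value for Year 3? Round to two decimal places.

Rebased(Year 3) = 123.7 / 129.4 × 100 = 95.5951

95.60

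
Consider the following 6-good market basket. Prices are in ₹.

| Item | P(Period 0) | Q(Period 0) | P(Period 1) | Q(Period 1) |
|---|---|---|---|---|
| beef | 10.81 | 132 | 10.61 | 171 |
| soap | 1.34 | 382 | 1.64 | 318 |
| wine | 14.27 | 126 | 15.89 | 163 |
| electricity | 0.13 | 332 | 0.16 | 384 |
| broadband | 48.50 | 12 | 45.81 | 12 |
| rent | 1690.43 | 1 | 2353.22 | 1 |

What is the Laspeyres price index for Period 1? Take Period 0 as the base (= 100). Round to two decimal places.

Laspeyres price index uses base-period quantities as weights.
ΣP(Period 1)·Q(Period 0) = 10.61×132 + 1.64×382 + 15.89×126 + 0.16×332 + 45.81×12 + 2353.22×1 = 1400.52 + 626.48 + 2002.14 + 53.12 + 549.72 + 2353.22 = 6985.2
ΣP(Period 0)·Q(Period 0) = 10.81×132 + 1.34×382 + 14.27×126 + 0.13×332 + 48.50×12 + 1690.43×1 = 1426.92 + 511.88 + 1798.02 + 43.16 + 582 + 1690.43 = 6052.41
Index = 6985.2 / 6052.41 × 100 = 115.4119

115.41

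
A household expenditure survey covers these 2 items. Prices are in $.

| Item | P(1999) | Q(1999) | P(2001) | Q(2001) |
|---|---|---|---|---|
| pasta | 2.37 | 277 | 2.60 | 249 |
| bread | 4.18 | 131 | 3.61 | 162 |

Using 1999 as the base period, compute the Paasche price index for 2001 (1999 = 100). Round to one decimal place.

97.2

Paasche price index uses current-period quantities as weights.
ΣP(2001)·Q(2001) = 2.60×249 + 3.61×162 = 647.4 + 584.82 = 1232.22
ΣP(1999)·Q(2001) = 2.37×249 + 4.18×162 = 590.13 + 677.16 = 1267.29
Index = 1232.22 / 1267.29 × 100 = 97.2327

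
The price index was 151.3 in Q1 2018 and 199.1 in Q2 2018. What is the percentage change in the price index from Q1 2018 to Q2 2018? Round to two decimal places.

Change = (199.1 − 151.3) / 151.3 × 100
       = 47.8 / 151.3 × 100 = 31.5929%

31.59%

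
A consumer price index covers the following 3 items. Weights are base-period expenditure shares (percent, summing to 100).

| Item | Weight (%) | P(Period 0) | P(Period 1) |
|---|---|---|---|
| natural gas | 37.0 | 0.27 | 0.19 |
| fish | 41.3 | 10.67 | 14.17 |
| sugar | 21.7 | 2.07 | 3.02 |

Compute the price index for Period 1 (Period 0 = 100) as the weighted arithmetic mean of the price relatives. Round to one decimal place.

112.5

natural gas: 37.0 × (0.19/0.27) = 37.0 × 0.703704 = 26.0370
fish: 41.3 × (14.17/10.67) = 41.3 × 1.328022 = 54.8473
sugar: 21.7 × (3.02/2.07) = 21.7 × 1.458937 = 31.6589
Index = Σ wᵢ·(p₁ᵢ/p₀ᵢ) = 26.0370 + 54.8473 + 31.6589 = 112.5433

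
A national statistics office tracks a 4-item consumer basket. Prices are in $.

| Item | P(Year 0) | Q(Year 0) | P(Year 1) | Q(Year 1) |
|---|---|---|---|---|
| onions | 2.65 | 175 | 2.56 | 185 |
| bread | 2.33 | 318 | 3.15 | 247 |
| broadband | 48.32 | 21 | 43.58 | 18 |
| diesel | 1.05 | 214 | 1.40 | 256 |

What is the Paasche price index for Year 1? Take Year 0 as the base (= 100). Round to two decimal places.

Paasche price index uses current-period quantities as weights.
ΣP(Year 1)·Q(Year 1) = 2.56×185 + 3.15×247 + 43.58×18 + 1.40×256 = 473.6 + 778.05 + 784.44 + 358.4 = 2394.49
ΣP(Year 0)·Q(Year 1) = 2.65×185 + 2.33×247 + 48.32×18 + 1.05×256 = 490.25 + 575.51 + 869.76 + 268.8 = 2204.32
Index = 2394.49 / 2204.32 × 100 = 108.6272

108.63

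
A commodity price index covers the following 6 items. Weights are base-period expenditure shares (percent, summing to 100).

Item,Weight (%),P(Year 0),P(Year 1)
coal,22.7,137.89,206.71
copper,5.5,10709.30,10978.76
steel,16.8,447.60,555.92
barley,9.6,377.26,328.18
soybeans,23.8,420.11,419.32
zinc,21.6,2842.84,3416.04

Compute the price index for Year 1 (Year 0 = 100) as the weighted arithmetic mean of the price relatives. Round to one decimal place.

coal: 22.7 × (206.71/137.89) = 22.7 × 1.499093 = 34.0294
copper: 5.5 × (10978.76/10709.30) = 5.5 × 1.025161 = 5.6384
steel: 16.8 × (555.92/447.60) = 16.8 × 1.242002 = 20.8656
barley: 9.6 × (328.18/377.26) = 9.6 × 0.869904 = 8.3511
soybeans: 23.8 × (419.32/420.11) = 23.8 × 0.998120 = 23.7552
zinc: 21.6 × (3416.04/2842.84) = 21.6 × 1.201629 = 25.9552
Index = Σ wᵢ·(p₁ᵢ/p₀ᵢ) = 34.0294 + 5.6384 + 20.8656 + 8.3511 + 23.7552 + 25.9552 = 118.5950

118.6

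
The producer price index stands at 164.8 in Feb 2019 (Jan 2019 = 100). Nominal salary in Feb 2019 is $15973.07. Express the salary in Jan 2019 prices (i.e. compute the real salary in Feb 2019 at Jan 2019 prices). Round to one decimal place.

Real = Nominal ÷ (Index/100) = 15973.07 ÷ (164.8/100)
     = 15973.07 ÷ 1.648 = 9692.3968

9692.4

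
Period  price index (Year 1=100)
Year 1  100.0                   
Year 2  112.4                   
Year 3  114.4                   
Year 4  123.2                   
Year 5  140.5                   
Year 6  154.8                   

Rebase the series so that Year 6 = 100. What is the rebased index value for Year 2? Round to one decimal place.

Rebased(Year 2) = 112.4 / 154.8 × 100 = 72.6098

72.6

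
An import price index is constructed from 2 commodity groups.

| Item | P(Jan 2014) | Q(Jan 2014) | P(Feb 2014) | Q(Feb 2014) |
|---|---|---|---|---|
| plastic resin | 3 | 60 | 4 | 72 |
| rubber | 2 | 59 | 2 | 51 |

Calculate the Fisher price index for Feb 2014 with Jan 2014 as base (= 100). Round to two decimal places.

Laspeyres component (base-period weights):
ΣP(Feb 2014)Q(Jan 2014) = 4×60 + 2×59 = 240 + 118 = 358
ΣP(Jan 2014)Q(Jan 2014) = 3×60 + 2×59 = 180 + 118 = 298
L = 358 / 298 × 100 = 120.1342
Paasche component (current-period weights):
ΣP(Feb 2014)Q(Feb 2014) = 4×72 + 2×51 = 288 + 102 = 390
ΣP(Jan 2014)Q(Feb 2014) = 3×72 + 2×51 = 216 + 102 = 318
P = 390 / 318 × 100 = 122.6415
Fisher = √(L × P) = √(120.1342 × 122.6415) = 121.3814

121.38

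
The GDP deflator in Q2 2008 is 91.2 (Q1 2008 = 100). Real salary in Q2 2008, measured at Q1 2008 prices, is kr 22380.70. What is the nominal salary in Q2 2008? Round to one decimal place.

Nominal = Real × (Index/100) = 22380.70 × (91.2/100)
        = 22380.70 × 0.912 = 20411.1984

20411.2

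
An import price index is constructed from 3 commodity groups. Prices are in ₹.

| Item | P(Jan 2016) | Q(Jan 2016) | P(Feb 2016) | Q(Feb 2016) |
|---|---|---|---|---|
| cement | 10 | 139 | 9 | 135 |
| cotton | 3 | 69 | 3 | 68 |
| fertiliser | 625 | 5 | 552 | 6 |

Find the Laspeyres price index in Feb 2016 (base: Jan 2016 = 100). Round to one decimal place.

89.3

Laspeyres price index uses base-period quantities as weights.
ΣP(Feb 2016)·Q(Jan 2016) = 9×139 + 3×69 + 552×5 = 1251 + 207 + 2760 = 4218
ΣP(Jan 2016)·Q(Jan 2016) = 10×139 + 3×69 + 625×5 = 1390 + 207 + 3125 = 4722
Index = 4218 / 4722 × 100 = 89.3266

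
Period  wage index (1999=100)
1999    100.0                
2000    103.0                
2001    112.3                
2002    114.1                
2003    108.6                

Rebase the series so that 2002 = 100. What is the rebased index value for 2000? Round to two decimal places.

90.27

Rebased(2000) = 103.0 / 114.1 × 100 = 90.2717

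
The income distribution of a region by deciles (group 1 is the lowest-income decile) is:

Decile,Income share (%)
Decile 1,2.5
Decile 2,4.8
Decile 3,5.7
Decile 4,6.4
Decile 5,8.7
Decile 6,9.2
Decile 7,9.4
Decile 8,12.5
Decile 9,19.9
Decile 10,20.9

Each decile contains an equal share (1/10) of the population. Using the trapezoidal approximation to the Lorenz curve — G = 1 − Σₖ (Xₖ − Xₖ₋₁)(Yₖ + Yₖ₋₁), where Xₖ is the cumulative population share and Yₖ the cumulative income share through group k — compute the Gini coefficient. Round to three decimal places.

Cumulative income shares Yₖ: 0.0250, 0.0730, 0.1300, 0.1940, 0.2810, 0.3730, 0.4670, 0.5920, 0.7910, 1.0000
Σ (Xₖ−Xₖ₋₁)(Yₖ+Yₖ₋₁) = (1/10)(0.0250+0.0000) + (1/10)(0.0730+0.0250) + (1/10)(0.1300+0.0730) + (1/10)(0.1940+0.1300) + (1/10)(0.2810+0.1940) + (1/10)(0.3730+0.2810) + (1/10)(0.4670+0.3730) + (1/10)(0.5920+0.4670) + (1/10)(0.7910+0.5920) + (1/10)(1.0000+0.7910)
  = 0.0025 + 0.0098 + 0.0203 + 0.0324 + 0.0475 + 0.0654 + 0.0840 + 0.1059 + 0.1383 + 0.1791 = 0.6852
G = 1 − 0.6852 = 0.3148

0.315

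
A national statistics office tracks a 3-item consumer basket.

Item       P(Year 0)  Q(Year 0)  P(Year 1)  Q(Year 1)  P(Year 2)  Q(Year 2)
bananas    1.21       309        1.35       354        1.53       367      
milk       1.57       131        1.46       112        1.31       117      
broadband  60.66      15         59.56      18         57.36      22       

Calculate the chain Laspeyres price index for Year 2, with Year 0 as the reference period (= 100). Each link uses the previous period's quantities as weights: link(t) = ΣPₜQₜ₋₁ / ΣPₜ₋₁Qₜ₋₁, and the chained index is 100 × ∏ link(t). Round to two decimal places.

Link Year 0→Year 1:
ΣP(Year 1)Q(Year 0) = 1.35×309 + 1.46×131 + 59.56×15 = 417.15 + 191.26 + 893.4 = 1501.81
ΣP(Year 0)Q(Year 0) = 1.21×309 + 1.57×131 + 60.66×15 = 373.89 + 205.67 + 909.9 = 1489.46
link = 1501.81/1489.46 = 1.008292
Link Year 1→Year 2:
ΣP(Year 2)Q(Year 1) = 1.53×354 + 1.31×112 + 57.36×18 = 541.62 + 146.72 + 1032.48 = 1720.82
ΣP(Year 1)Q(Year 1) = 1.35×354 + 1.46×112 + 59.56×18 = 477.9 + 163.52 + 1072.08 = 1713.5
link = 1720.82/1713.5 = 1.004272
Chained index = 100 × 1.008292 × 1.004272 = 101.2599

101.26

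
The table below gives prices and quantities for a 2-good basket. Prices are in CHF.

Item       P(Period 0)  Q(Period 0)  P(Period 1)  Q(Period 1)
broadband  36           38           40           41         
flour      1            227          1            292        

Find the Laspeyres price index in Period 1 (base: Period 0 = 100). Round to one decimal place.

Laspeyres price index uses base-period quantities as weights.
ΣP(Period 1)·Q(Period 0) = 40×38 + 1×227 = 1520 + 227 = 1747
ΣP(Period 0)·Q(Period 0) = 36×38 + 1×227 = 1368 + 227 = 1595
Index = 1747 / 1595 × 100 = 109.5298

109.5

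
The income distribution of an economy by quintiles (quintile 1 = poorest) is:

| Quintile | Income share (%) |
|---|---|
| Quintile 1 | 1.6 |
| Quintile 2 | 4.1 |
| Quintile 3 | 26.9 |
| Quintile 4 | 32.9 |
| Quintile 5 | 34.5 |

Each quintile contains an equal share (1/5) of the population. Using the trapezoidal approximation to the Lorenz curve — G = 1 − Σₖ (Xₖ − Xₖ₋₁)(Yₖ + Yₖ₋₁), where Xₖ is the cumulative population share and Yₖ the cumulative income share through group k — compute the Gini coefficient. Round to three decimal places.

0.378

Cumulative income shares Yₖ: 0.0160, 0.0570, 0.3260, 0.6550, 1.0000
Σ (Xₖ−Xₖ₋₁)(Yₖ+Yₖ₋₁) = (1/5)(0.0160+0.0000) + (1/5)(0.0570+0.0160) + (1/5)(0.3260+0.0570) + (1/5)(0.6550+0.3260) + (1/5)(1.0000+0.6550)
  = 0.0032 + 0.0146 + 0.0766 + 0.1962 + 0.3310 = 0.6216
G = 1 − 0.6216 = 0.3784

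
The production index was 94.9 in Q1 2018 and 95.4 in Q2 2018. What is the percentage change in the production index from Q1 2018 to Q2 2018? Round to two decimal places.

0.53%

Change = (95.4 − 94.9) / 94.9 × 100
       = 0.5 / 94.9 × 100 = 0.5269%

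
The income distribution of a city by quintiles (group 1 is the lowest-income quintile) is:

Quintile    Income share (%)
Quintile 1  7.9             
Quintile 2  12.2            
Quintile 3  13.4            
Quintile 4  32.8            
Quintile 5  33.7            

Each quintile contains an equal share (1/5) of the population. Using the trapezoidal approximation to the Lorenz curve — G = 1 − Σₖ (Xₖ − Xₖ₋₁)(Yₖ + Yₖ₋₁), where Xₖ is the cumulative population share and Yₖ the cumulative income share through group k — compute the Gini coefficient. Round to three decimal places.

0.289

Cumulative income shares Yₖ: 0.0790, 0.2010, 0.3350, 0.6630, 1.0000
Σ (Xₖ−Xₖ₋₁)(Yₖ+Yₖ₋₁) = (1/5)(0.0790+0.0000) + (1/5)(0.2010+0.0790) + (1/5)(0.3350+0.2010) + (1/5)(0.6630+0.3350) + (1/5)(1.0000+0.6630)
  = 0.0158 + 0.0560 + 0.1072 + 0.1996 + 0.3326 = 0.7112
G = 1 − 0.7112 = 0.2888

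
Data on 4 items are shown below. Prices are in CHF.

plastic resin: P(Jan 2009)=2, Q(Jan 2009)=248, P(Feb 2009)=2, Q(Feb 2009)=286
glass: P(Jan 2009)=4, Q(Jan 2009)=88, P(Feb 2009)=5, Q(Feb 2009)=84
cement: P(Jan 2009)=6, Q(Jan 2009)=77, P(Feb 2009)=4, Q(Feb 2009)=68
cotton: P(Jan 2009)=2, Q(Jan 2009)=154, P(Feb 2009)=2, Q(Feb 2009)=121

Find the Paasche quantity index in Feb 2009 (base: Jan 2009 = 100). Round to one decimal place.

Paasche quantity index uses current-period prices as weights.
ΣP(Feb 2009)·Q(Feb 2009) = 2×286 + 5×84 + 4×68 + 2×121 = 572 + 420 + 272 + 242 = 1506
ΣP(Feb 2009)·Q(Jan 2009) = 2×248 + 5×88 + 4×77 + 2×154 = 496 + 440 + 308 + 308 = 1552
Index = 1506 / 1552 × 100 = 97.0361

97.0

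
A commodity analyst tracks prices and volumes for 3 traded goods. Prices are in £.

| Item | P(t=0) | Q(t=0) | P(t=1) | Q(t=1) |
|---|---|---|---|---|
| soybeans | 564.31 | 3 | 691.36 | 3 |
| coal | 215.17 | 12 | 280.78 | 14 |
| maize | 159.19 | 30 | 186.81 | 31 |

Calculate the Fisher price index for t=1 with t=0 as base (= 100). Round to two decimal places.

Laspeyres component (base-period weights):
ΣP(t=1)Q(t=0) = 691.36×3 + 280.78×12 + 186.81×30 = 2074.08 + 3369.36 + 5604.3 = 11047.74
ΣP(t=0)Q(t=0) = 564.31×3 + 215.17×12 + 159.19×30 = 1692.93 + 2582.04 + 4775.7 = 9050.67
L = 11047.74 / 9050.67 × 100 = 122.0654
Paasche component (current-period weights):
ΣP(t=1)Q(t=1) = 691.36×3 + 280.78×14 + 186.81×31 = 2074.08 + 3930.92 + 5791.11 = 11796.11
ΣP(t=0)Q(t=1) = 564.31×3 + 215.17×14 + 159.19×31 = 1692.93 + 3012.38 + 4934.89 = 9640.2
P = 11796.11 / 9640.2 × 100 = 122.3637
Fisher = √(L × P) = √(122.0654 × 122.3637) = 122.2145

122.21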